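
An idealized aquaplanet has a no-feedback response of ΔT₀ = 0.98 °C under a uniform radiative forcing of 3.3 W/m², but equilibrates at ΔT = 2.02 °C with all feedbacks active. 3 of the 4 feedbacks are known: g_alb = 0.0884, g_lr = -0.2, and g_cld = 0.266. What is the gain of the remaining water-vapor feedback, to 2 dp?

0.36

Amplification A = ΔT/ΔT₀ = 2.02/0.98 = 2.061.
Total gain g = 1 − 1/A = 1 − 1/2.061 = 0.5148.
Known gains sum to 0.0884 − 0.2 + 0.266 = 0.1544.
g_wv = 0.5148 − 0.1544 = 0.36.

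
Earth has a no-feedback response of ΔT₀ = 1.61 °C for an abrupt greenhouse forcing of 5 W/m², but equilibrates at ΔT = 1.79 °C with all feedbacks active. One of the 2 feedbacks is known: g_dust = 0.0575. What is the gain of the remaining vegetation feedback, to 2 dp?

Amplification A = ΔT/ΔT₀ = 1.79/1.61 = 1.112.
Total gain g = 1 − 1/A = 1 − 1/1.112 = 0.1007.
The known gain is 0.0575.
g_veg = 0.1007 − 0.0575 = 0.04.

0.04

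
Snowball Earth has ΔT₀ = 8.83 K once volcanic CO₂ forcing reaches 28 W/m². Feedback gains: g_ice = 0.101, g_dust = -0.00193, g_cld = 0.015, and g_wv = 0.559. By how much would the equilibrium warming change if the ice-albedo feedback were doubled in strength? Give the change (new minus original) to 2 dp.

12.07 K

Original: g = 0.67307, ΔT = 8.83/(1−0.67307) = 27.0088 K.
With doubled ice-albedo: g' = 0.77407, ΔT' = 8.83/(1−0.77407) = 39.0829 K.
Change = 39.0829 − 27.0088 = 12.07 K.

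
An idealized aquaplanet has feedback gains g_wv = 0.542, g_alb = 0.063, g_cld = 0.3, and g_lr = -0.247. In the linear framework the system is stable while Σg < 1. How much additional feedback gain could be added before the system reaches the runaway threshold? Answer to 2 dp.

0.34

Current total gain = 0.542 + 0.063 + 0.3 − 0.247 = 0.658.
Margin to runaway = 1 − 0.658 = 0.34.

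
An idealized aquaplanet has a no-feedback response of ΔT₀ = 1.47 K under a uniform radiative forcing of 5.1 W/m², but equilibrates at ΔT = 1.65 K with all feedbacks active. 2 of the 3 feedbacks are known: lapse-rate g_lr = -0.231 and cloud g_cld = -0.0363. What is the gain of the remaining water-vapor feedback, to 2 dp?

0.38

Amplification A = ΔT/ΔT₀ = 1.65/1.47 = 1.122.
Total gain g = 1 − 1/A = 1 − 1/1.122 = 0.1087.
Known gains sum to -0.231 − 0.0363 = -0.2673.
g_wv = 0.1087 + 0.2673 = 0.38.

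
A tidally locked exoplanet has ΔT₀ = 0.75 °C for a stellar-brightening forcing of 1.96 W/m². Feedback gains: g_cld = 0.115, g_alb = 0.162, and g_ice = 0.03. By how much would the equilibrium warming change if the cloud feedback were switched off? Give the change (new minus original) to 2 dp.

Original: g = 0.307, ΔT = 0.75/(1−0.307) = 1.0823 °C.
Without cloud: g' = 0.192, ΔT' = 0.75/(1−0.192) = 0.9282 °C.
Change = 0.9282 − 1.0823 = -0.15 °C.

-0.15 °C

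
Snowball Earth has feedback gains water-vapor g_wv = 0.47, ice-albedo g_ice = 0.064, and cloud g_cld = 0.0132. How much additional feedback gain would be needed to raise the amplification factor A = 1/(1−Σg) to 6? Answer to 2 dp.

Current total gain = 0.5472.
Target gain for A = 6: g* = 1 − 1/6 = 0.8333.
Additional gain needed = 0.8333 − 0.5472 = 0.29.

0.29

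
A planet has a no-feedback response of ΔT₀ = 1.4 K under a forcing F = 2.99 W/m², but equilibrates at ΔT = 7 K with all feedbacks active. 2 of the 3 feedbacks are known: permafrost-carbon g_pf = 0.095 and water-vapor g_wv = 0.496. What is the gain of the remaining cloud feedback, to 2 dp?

0.21

Amplification A = ΔT/ΔT₀ = 7/1.4 = 5.
Total gain g = 1 − 1/A = 1 − 1/5 = 0.8.
Known gains sum to 0.095 + 0.496 = 0.591.
g_cld = 0.8 − 0.591 = 0.21.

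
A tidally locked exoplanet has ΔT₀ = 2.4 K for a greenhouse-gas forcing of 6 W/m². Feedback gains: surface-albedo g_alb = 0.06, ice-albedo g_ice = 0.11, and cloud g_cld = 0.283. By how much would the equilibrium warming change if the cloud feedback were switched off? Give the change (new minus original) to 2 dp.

Original: g = 0.453, ΔT = 2.4/(1−0.453) = 4.3876 K.
Without cloud: g' = 0.17, ΔT' = 2.4/(1−0.17) = 2.8916 K.
Change = 2.8916 − 4.3876 = -1.50 K.

-1.50 K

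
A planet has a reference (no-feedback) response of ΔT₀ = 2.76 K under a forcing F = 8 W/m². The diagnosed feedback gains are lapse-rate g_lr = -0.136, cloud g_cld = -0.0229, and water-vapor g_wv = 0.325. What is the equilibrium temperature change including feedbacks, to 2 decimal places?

3.31 K

Total gain g = -0.136 − 0.0229 + 0.325 = 0.1661.
Amplification A = 1/(1 − 0.1661) = 1.199.
ΔT = 2.76 × 1.199 = 3.31 K.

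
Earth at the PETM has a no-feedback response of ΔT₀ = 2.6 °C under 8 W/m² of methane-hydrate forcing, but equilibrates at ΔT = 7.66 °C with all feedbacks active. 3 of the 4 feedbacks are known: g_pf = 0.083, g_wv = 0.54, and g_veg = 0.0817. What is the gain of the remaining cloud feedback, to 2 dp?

-0.04

Amplification A = ΔT/ΔT₀ = 7.66/2.6 = 2.946.
Total gain g = 1 − 1/A = 1 − 1/2.946 = 0.6606.
Known gains sum to 0.083 + 0.54 + 0.0817 = 0.7047.
g_cld = 0.6606 − 0.7047 = -0.04.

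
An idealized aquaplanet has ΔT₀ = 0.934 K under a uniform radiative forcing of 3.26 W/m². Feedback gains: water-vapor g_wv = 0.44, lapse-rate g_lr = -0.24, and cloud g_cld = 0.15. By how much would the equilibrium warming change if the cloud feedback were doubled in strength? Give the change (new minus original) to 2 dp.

0.43 K

Original: g = 0.35, ΔT = 0.934/(1−0.35) = 1.4369 K.
With doubled cloud: g' = 0.5, ΔT' = 0.934/(1−0.5) = 1.8680 K.
Change = 1.8680 − 1.4369 = 0.43 K.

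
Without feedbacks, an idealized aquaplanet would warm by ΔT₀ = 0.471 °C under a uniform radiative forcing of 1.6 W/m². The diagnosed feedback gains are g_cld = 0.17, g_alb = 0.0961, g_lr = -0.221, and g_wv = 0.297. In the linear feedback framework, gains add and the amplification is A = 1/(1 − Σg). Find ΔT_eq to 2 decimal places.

0.72 °C

Total gain g = 0.17 + 0.0961 − 0.221 + 0.297 = 0.3421.
Amplification A = 1/(1 − 0.3421) = 1.52.
ΔT = 0.471 × 1.52 = 0.72 °C.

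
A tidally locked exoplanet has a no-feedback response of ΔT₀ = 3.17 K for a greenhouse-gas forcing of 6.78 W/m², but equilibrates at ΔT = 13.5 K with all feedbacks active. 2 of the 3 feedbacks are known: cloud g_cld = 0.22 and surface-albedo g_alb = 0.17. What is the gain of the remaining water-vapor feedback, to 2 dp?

0.38

Amplification A = ΔT/ΔT₀ = 13.5/3.17 = 4.259.
Total gain g = 1 − 1/A = 1 − 1/4.259 = 0.7652.
Known gains sum to 0.22 + 0.17 = 0.39.
g_wv = 0.7652 − 0.39 = 0.38.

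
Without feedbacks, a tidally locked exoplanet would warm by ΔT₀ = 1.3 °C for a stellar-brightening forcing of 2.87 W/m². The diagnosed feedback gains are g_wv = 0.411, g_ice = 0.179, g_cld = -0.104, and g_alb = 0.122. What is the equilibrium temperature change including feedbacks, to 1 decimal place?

3.3 °C

Total gain g = 0.411 + 0.179 − 0.104 + 0.122 = 0.608.
Amplification A = 1/(1 − 0.608) = 2.551.
ΔT = 1.3 × 2.551 = 3.3 °C.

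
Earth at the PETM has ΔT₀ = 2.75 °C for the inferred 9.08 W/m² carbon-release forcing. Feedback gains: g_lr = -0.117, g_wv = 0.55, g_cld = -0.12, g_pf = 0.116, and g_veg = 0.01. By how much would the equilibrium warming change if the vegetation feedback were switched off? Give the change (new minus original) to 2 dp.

Original: g = 0.439, ΔT = 2.75/(1−0.439) = 4.9020 °C.
Without vegetation: g' = 0.429, ΔT' = 2.75/(1−0.429) = 4.8161 °C.
Change = 4.8161 − 4.9020 = -0.09 °C.

-0.09 °C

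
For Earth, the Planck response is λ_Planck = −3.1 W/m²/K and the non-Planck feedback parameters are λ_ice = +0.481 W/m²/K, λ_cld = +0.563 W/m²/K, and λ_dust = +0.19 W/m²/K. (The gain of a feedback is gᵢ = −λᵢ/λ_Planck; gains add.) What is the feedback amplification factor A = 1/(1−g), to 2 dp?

1.66

Convert to gains: g_ice = 0.481/3.1 = 0.1552; g_cld = 0.563/3.1 = 0.1816; g_dust = 0.19/3.1 = 0.06129.
Total gain g = 0.39809.
A = 1/(1 − 0.39809) = 1.66.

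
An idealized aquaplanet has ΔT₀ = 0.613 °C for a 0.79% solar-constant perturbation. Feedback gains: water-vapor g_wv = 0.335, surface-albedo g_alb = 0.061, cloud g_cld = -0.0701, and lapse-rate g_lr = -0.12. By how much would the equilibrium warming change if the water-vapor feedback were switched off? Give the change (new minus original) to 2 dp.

-0.23 °C

Original: g = 0.2059, ΔT = 0.613/(1−0.2059) = 0.7719 °C.
Without water-vapor: g' = -0.1291, ΔT' = 0.613/(1+0.1291) = 0.5429 °C.
Change = 0.5429 − 0.7719 = -0.23 °C.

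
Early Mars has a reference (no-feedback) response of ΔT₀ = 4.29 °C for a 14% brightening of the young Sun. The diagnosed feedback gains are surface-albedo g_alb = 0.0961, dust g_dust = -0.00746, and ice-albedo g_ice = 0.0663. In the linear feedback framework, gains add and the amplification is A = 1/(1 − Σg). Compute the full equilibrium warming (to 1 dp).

5.1 °C

Total gain g = 0.0961 − 0.00746 + 0.0663 = 0.15494.
Amplification A = 1/(1 − 0.15494) = 1.183.
ΔT = 4.29 × 1.183 = 5.1 °C.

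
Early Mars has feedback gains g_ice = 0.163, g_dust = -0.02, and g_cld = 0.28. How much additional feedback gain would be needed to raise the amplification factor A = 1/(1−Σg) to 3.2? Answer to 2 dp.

Current total gain = 0.423.
Target gain for A = 3.2: g* = 1 − 1/3.2 = 0.6875.
Additional gain needed = 0.6875 − 0.423 = 0.26.

0.26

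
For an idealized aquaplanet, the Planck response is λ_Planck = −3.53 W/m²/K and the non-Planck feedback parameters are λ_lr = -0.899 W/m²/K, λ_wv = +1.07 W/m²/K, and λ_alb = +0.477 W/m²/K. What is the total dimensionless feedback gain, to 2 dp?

Convert to gains: g_lr = -0.899/3.53 = -0.2547; g_wv = 1.07/3.53 = 0.3031; g_alb = 0.477/3.53 = 0.1351.
Total gain g = 0.1835.

0.18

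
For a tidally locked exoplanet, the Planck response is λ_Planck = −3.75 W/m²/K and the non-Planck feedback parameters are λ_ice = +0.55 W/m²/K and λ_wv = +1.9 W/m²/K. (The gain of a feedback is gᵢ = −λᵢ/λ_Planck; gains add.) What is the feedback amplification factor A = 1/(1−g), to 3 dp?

2.885

Convert to gains: g_ice = 0.55/3.75 = 0.1467; g_wv = 1.9/3.75 = 0.5067.
Total gain g = 0.6534.
A = 1/(1 − 0.6534) = 2.885.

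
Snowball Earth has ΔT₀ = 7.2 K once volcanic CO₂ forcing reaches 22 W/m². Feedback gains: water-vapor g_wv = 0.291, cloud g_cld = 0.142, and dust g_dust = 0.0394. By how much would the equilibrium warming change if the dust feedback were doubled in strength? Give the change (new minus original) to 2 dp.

1.10 K

Original: g = 0.4724, ΔT = 7.2/(1−0.4724) = 13.6467 K.
With doubled dust: g' = 0.5118, ΔT' = 7.2/(1−0.5118) = 14.7481 K.
Change = 14.7481 − 13.6467 = 1.10 K.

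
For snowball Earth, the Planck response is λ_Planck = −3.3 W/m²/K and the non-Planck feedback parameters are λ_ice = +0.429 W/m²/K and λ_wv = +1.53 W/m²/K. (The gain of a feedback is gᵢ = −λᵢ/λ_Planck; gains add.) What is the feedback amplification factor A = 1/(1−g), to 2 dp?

2.46

Convert to gains: g_ice = 0.429/3.3 = 0.13; g_wv = 1.53/3.3 = 0.4636.
Total gain g = 0.5936.
A = 1/(1 − 0.5936) = 2.46.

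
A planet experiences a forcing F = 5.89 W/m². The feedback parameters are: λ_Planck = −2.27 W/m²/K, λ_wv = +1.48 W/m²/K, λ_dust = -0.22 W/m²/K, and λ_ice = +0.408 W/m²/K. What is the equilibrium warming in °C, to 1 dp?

Net feedback parameter λ = (−2.27) + (+1.48) + (-0.22) + (+0.408) = -0.602 W/m²/K.
ΔT = −F/λ = −5.89/(-0.602) = 9.8 °C.

9.8 °C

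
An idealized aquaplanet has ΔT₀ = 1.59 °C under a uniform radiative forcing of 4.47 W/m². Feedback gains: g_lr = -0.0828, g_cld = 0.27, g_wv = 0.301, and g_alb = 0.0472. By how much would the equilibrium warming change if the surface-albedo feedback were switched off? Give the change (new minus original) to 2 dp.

-0.32 °C

Original: g = 0.5354, ΔT = 1.59/(1−0.5354) = 3.4223 °C.
Without surface-albedo: g' = 0.4882, ΔT' = 1.59/(1−0.4882) = 3.1067 °C.
Change = 3.1067 − 3.4223 = -0.32 °C.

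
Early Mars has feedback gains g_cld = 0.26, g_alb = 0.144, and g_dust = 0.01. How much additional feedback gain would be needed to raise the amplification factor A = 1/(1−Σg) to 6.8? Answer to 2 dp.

0.44

Current total gain = 0.414.
Target gain for A = 6.8: g* = 1 − 1/6.8 = 0.8529.
Additional gain needed = 0.8529 − 0.414 = 0.44.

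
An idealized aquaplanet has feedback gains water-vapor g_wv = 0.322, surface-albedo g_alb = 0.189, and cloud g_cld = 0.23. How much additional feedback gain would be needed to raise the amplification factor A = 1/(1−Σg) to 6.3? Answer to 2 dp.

Current total gain = 0.741.
Target gain for A = 6.3: g* = 1 − 1/6.3 = 0.8413.
Additional gain needed = 0.8413 − 0.741 = 0.10.

0.10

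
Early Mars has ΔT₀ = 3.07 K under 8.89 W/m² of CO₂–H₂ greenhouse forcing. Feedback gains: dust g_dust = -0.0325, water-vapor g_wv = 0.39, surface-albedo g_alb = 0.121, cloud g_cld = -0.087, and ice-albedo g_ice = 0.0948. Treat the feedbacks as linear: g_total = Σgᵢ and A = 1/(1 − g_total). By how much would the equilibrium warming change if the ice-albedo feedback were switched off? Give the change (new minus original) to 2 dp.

-0.93 K

Original: g = 0.4863, ΔT = 3.07/(1−0.4863) = 5.9763 K.
Without ice-albedo: g' = 0.3915, ΔT' = 3.07/(1−0.3915) = 5.0452 K.
Change = 5.0452 − 5.9763 = -0.93 K.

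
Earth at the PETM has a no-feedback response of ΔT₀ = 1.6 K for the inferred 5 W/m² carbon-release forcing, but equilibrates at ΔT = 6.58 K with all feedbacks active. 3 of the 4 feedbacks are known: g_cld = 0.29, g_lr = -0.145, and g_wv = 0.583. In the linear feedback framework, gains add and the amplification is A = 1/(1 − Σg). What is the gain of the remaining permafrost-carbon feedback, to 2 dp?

0.03

Amplification A = ΔT/ΔT₀ = 6.58/1.6 = 4.112.
Total gain g = 1 − 1/A = 1 − 1/4.112 = 0.7568.
Known gains sum to 0.29 − 0.145 + 0.583 = 0.728.
g_pf = 0.7568 − 0.728 = 0.03.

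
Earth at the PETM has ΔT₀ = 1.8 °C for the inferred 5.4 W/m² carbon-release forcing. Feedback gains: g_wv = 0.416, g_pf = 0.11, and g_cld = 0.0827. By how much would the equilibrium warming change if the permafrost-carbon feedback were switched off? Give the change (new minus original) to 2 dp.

Original: g = 0.6087, ΔT = 1.8/(1−0.6087) = 4.6001 °C.
Without permafrost-carbon: g' = 0.4987, ΔT' = 1.8/(1−0.4987) = 3.5907 °C.
Change = 3.5907 − 4.6001 = -1.01 °C.

-1.01 °C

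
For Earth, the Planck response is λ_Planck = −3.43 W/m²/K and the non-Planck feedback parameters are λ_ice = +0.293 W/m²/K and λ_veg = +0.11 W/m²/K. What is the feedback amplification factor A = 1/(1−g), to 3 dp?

1.133

Convert to gains: g_ice = 0.293/3.43 = 0.08542; g_veg = 0.11/3.43 = 0.03207.
Total gain g = 0.11749.
A = 1/(1 − 0.11749) = 1.133.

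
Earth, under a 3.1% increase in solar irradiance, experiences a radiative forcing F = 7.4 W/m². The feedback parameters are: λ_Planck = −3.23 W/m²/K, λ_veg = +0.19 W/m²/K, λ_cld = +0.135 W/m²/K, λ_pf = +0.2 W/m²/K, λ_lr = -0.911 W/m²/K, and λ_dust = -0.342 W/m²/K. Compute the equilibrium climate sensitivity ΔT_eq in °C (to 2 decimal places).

Net feedback parameter λ = (−3.23) + (+0.19) + (+0.135) + (+0.2) + (-0.911) + (-0.342) = -3.958 W/m²/K.
ΔT = −F/λ = −7.4/(-3.958) = 1.87 °C.

1.87 °C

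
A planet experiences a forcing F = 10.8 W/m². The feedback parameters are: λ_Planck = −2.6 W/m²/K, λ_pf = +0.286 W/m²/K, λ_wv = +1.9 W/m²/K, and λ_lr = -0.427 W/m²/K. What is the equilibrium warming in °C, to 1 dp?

Net feedback parameter λ = (−2.6) + (+0.286) + (+1.9) + (-0.427) = -0.841 W/m²/K.
ΔT = −F/λ = −10.8/(-0.841) = 12.8 °C.

12.8 °C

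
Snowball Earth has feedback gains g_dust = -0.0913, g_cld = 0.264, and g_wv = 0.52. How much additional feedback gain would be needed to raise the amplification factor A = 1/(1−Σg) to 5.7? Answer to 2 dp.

Current total gain = 0.6927.
Target gain for A = 5.7: g* = 1 − 1/5.7 = 0.8246.
Additional gain needed = 0.8246 − 0.6927 = 0.13.

0.13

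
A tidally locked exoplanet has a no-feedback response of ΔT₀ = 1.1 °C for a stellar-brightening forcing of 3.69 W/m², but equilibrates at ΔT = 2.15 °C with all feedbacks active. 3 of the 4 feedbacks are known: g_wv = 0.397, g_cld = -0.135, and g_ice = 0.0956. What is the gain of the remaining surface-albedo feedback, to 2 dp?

0.13

Amplification A = ΔT/ΔT₀ = 2.15/1.1 = 1.955.
Total gain g = 1 − 1/A = 1 − 1/1.955 = 0.4885.
Known gains sum to 0.397 − 0.135 + 0.0956 = 0.3576.
g_alb = 0.4885 − 0.3576 = 0.13.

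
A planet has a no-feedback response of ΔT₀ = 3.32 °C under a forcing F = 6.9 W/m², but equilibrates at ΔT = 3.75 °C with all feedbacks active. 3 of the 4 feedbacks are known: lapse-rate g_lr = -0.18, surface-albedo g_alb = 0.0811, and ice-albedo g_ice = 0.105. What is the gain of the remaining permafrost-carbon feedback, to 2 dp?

0.11

Amplification A = ΔT/ΔT₀ = 3.75/3.32 = 1.13.
Total gain g = 1 − 1/A = 1 − 1/1.13 = 0.115.
Known gains sum to -0.18 + 0.0811 + 0.105 = 0.0061.
g_pf = 0.115 − 0.0061 = 0.11.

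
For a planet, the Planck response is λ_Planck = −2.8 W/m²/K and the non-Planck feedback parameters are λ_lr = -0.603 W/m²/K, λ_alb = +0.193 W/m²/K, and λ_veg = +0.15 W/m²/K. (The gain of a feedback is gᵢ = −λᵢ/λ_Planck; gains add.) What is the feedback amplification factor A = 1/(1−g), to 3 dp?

Convert to gains: g_lr = -0.603/2.8 = -0.2154; g_alb = 0.193/2.8 = 0.06893; g_veg = 0.15/2.8 = 0.05357.
Total gain g = -0.0929.
A = 1/(1 + 0.0929) = 0.915.

0.915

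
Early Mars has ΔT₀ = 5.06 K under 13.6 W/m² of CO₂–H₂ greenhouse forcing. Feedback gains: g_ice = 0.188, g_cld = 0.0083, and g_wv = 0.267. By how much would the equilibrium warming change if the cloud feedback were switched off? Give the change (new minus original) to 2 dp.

-0.14 K

Original: g = 0.4633, ΔT = 5.06/(1−0.4633) = 9.4280 K.
Without cloud: g' = 0.455, ΔT' = 5.06/(1−0.455) = 9.2844 K.
Change = 9.2844 − 9.4280 = -0.14 K.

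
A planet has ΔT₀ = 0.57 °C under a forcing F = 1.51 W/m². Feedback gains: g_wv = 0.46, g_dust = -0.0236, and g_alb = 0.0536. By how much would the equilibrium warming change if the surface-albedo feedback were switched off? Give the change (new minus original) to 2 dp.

-0.11 °C

Original: g = 0.49, ΔT = 0.57/(1−0.49) = 1.1176 °C.
Without surface-albedo: g' = 0.4364, ΔT' = 0.57/(1−0.4364) = 1.0114 °C.
Change = 1.0114 − 1.1176 = -0.11 °C.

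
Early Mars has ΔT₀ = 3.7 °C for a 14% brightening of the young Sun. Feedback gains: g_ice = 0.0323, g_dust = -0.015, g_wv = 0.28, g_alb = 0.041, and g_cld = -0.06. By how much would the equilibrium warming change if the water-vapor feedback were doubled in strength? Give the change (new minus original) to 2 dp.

Original: g = 0.2783, ΔT = 3.7/(1−0.2783) = 5.1268 °C.
With doubled water-vapor: g' = 0.5583, ΔT' = 3.7/(1−0.5583) = 8.3767 °C.
Change = 8.3767 − 5.1268 = 3.25 °C.

3.25 °C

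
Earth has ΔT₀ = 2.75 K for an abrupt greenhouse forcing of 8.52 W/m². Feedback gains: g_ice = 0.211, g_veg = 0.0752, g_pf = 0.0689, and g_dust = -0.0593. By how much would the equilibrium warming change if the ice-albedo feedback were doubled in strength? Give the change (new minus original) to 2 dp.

1.67 K

Original: g = 0.2958, ΔT = 2.75/(1−0.2958) = 3.9051 K.
With doubled ice-albedo: g' = 0.5068, ΔT' = 2.75/(1−0.5068) = 5.5758 K.
Change = 5.5758 − 3.9051 = 1.67 K.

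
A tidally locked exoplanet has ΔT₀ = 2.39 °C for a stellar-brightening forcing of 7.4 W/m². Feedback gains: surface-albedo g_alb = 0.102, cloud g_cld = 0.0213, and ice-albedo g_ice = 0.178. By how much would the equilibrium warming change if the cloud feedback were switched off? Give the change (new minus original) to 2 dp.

-0.10 °C

Original: g = 0.3013, ΔT = 2.39/(1−0.3013) = 3.4206 °C.
Without cloud: g' = 0.28, ΔT' = 2.39/(1−0.28) = 3.3194 °C.
Change = 3.3194 − 3.4206 = -0.10 °C.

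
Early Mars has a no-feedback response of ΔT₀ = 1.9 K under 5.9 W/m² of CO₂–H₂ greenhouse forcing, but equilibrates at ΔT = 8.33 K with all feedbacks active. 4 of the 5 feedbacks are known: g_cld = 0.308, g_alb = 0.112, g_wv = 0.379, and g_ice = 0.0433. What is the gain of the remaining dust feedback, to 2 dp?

Amplification A = ΔT/ΔT₀ = 8.33/1.9 = 4.384.
Total gain g = 1 − 1/A = 1 − 1/4.384 = 0.7719.
Known gains sum to 0.308 + 0.112 + 0.379 + 0.0433 = 0.8423.
g_dust = 0.7719 − 0.8423 = -0.07.

-0.07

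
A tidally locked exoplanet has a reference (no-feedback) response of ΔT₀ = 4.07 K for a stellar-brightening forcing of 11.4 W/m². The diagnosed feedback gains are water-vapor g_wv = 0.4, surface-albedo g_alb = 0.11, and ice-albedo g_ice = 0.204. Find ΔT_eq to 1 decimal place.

14.2 K

Total gain g = 0.4 + 0.11 + 0.204 = 0.714.
Amplification A = 1/(1 − 0.714) = 3.497.
ΔT = 4.07 × 3.497 = 14.2 K.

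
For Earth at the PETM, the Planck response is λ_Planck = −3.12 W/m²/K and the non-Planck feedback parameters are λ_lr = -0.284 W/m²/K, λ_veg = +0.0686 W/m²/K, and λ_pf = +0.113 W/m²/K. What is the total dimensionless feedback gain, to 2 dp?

Convert to gains: g_lr = -0.284/3.12 = -0.09103; g_veg = 0.0686/3.12 = 0.02199; g_pf = 0.113/3.12 = 0.03622.
Total gain g = -0.03282.

-0.03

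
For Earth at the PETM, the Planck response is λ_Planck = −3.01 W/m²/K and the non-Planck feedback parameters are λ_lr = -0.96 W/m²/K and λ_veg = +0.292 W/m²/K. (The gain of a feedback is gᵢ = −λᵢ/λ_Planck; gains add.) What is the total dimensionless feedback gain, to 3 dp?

Convert to gains: g_lr = -0.96/3.01 = -0.3189; g_veg = 0.292/3.01 = 0.09701.
Total gain g = -0.22189.

-0.222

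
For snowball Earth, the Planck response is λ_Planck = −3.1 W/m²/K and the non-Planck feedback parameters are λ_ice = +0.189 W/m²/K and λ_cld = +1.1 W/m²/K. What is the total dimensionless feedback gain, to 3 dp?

Convert to gains: g_ice = 0.189/3.1 = 0.06097; g_cld = 1.1/3.1 = 0.3548.
Total gain g = 0.41577.

0.416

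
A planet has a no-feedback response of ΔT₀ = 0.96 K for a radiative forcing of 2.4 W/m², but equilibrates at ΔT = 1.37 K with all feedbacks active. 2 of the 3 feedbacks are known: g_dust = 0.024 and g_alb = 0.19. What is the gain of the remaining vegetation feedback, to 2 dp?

Amplification A = ΔT/ΔT₀ = 1.37/0.96 = 1.427.
Total gain g = 1 − 1/A = 1 − 1/1.427 = 0.2992.
Known gains sum to 0.024 + 0.19 = 0.214.
g_veg = 0.2992 − 0.214 = 0.09.

0.09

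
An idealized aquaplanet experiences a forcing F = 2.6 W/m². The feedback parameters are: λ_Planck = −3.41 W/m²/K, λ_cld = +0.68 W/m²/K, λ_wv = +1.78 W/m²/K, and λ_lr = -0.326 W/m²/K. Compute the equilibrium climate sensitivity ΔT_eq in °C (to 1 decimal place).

Net feedback parameter λ = (−3.41) + (+0.68) + (+1.78) + (-0.326) = -1.276 W/m²/K.
ΔT = −F/λ = −2.6/(-1.276) = 2.0 °C.

2.0 °C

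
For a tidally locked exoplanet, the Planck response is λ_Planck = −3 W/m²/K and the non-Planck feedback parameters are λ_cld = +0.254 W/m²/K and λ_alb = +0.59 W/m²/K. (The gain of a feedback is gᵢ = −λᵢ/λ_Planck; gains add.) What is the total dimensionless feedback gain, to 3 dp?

Convert to gains: g_cld = 0.254/3 = 0.08467; g_alb = 0.59/3 = 0.1967.
Total gain g = 0.28137.

0.281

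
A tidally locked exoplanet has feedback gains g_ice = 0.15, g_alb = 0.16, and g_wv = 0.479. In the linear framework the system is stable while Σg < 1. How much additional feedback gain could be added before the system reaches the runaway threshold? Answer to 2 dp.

Current total gain = 0.15 + 0.16 + 0.479 = 0.789.
Margin to runaway = 1 − 0.789 = 0.21.

0.21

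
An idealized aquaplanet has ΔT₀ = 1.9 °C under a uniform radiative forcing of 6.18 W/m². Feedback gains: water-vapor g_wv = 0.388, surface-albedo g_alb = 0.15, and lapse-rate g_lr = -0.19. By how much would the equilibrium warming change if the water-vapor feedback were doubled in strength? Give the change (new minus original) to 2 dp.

Original: g = 0.348, ΔT = 1.9/(1−0.348) = 2.9141 °C.
With doubled water-vapor: g' = 0.736, ΔT' = 1.9/(1−0.736) = 7.1970 °C.
Change = 7.1970 − 2.9141 = 4.28 °C.

4.28 °C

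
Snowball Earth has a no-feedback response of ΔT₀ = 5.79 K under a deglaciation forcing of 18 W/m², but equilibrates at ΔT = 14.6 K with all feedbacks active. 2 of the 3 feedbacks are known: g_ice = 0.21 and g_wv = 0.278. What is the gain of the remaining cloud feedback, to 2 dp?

0.12

Amplification A = ΔT/ΔT₀ = 14.6/5.79 = 2.522.
Total gain g = 1 − 1/A = 1 − 1/2.522 = 0.6035.
Known gains sum to 0.21 + 0.278 = 0.488.
g_cld = 0.6035 − 0.488 = 0.12.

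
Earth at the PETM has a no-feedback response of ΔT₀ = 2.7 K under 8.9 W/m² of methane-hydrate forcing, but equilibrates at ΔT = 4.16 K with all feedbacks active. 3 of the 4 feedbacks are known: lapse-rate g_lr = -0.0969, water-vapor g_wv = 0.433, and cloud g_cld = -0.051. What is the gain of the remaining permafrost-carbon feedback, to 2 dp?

0.07

Amplification A = ΔT/ΔT₀ = 4.16/2.7 = 1.541.
Total gain g = 1 − 1/A = 1 − 1/1.541 = 0.3511.
Known gains sum to -0.0969 + 0.433 − 0.051 = 0.2851.
g_pf = 0.3511 − 0.2851 = 0.07.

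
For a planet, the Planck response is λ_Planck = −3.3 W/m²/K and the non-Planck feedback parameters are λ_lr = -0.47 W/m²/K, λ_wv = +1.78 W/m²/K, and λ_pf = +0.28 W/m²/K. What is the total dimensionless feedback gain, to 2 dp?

0.48

Convert to gains: g_lr = -0.47/3.3 = -0.1424; g_wv = 1.78/3.3 = 0.5394; g_pf = 0.28/3.3 = 0.08485.
Total gain g = 0.48185.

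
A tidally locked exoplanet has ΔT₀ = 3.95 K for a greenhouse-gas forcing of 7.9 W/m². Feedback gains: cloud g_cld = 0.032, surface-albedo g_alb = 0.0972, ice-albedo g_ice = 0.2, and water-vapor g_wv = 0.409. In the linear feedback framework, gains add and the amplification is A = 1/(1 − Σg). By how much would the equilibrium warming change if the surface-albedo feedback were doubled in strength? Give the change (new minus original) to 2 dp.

8.91 K

Original: g = 0.7382, ΔT = 3.95/(1−0.7382) = 15.0879 K.
With doubled surface-albedo: g' = 0.8354, ΔT' = 3.95/(1−0.8354) = 23.9976 K.
Change = 23.9976 − 15.0879 = 8.91 K.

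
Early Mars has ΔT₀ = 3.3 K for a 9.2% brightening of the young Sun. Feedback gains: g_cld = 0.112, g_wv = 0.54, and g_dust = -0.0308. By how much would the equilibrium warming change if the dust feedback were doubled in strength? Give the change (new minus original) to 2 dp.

Original: g = 0.6212, ΔT = 3.3/(1−0.6212) = 8.7117 K.
With doubled dust: g' = 0.5904, ΔT' = 3.3/(1−0.5904) = 8.0566 K.
Change = 8.0566 − 8.7117 = -0.66 K.

-0.66 K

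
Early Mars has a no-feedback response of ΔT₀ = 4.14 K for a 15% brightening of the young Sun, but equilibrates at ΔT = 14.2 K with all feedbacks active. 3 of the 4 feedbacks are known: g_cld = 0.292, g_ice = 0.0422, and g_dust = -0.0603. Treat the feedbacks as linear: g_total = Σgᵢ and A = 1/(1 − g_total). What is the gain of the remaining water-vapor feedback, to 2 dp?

0.43

Amplification A = ΔT/ΔT₀ = 14.2/4.14 = 3.43.
Total gain g = 1 − 1/A = 1 − 1/3.43 = 0.7085.
Known gains sum to 0.292 + 0.0422 − 0.0603 = 0.2739.
g_wv = 0.7085 − 0.2739 = 0.43.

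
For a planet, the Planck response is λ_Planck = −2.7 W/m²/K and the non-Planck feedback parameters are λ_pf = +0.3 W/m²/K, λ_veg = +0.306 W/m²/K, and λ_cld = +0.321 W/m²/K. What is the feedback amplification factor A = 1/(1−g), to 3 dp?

1.523

Convert to gains: g_pf = 0.3/2.7 = 0.1111; g_veg = 0.306/2.7 = 0.1133; g_cld = 0.321/2.7 = 0.1189.
Total gain g = 0.3433.
A = 1/(1 − 0.3433) = 1.523.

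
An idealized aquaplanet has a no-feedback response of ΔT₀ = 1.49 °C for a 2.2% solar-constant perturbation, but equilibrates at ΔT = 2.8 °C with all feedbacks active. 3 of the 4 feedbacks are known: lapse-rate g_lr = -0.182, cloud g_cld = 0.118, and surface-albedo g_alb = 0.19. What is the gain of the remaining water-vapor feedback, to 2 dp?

Amplification A = ΔT/ΔT₀ = 2.8/1.49 = 1.879.
Total gain g = 1 − 1/A = 1 − 1/1.879 = 0.4678.
Known gains sum to -0.182 + 0.118 + 0.19 = 0.126.
g_wv = 0.4678 − 0.126 = 0.34.

0.34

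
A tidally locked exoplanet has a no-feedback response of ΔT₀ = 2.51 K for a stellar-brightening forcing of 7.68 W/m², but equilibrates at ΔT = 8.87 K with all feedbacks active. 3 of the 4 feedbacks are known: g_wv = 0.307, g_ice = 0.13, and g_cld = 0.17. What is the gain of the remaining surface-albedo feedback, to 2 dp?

0.11

Amplification A = ΔT/ΔT₀ = 8.87/2.51 = 3.534.
Total gain g = 1 − 1/A = 1 − 1/3.534 = 0.717.
Known gains sum to 0.307 + 0.13 + 0.17 = 0.607.
g_alb = 0.717 − 0.607 = 0.11.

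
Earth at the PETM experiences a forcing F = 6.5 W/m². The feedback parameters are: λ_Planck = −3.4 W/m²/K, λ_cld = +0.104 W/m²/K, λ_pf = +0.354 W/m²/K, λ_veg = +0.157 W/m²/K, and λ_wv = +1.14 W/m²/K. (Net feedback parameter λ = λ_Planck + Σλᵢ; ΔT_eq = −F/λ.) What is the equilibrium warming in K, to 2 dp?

Net feedback parameter λ = (−3.4) + (+0.104) + (+0.354) + (+0.157) + (+1.14) = -1.645 W/m²/K.
ΔT = −F/λ = −6.5/(-1.645) = 3.95 K.

3.95 K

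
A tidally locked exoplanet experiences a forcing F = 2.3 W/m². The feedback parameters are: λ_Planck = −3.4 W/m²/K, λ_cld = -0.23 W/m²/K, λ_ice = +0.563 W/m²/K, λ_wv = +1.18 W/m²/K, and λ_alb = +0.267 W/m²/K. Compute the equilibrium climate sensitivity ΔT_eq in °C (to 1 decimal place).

1.4 °C

Net feedback parameter λ = (−3.4) + (-0.23) + (+0.563) + (+1.18) + (+0.267) = -1.62 W/m²/K.
ΔT = −F/λ = −2.3/(-1.62) = 1.4 °C.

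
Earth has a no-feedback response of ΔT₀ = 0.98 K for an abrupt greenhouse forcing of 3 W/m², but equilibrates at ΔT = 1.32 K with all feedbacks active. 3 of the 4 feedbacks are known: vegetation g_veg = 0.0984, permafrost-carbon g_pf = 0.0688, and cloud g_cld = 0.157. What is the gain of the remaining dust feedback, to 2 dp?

Amplification A = ΔT/ΔT₀ = 1.32/0.98 = 1.347.
Total gain g = 1 − 1/A = 1 − 1/1.347 = 0.2576.
Known gains sum to 0.0984 + 0.0688 + 0.157 = 0.3242.
g_dust = 0.2576 − 0.3242 = -0.07.

-0.07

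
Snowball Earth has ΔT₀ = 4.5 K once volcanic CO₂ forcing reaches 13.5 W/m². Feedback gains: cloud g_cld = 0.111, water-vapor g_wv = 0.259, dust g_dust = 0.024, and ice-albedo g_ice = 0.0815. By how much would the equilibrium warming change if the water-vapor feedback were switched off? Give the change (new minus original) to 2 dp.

-2.84 K

Original: g = 0.4755, ΔT = 4.5/(1−0.4755) = 8.5796 K.
Without water-vapor: g' = 0.2165, ΔT' = 4.5/(1−0.2165) = 5.7435 K.
Change = 5.7435 − 8.5796 = -2.84 K.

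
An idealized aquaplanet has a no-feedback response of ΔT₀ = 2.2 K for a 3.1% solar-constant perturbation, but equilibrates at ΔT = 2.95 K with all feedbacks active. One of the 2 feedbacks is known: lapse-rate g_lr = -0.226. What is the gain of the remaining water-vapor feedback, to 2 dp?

Amplification A = ΔT/ΔT₀ = 2.95/2.2 = 1.341.
Total gain g = 1 − 1/A = 1 − 1/1.341 = 0.2543.
The known gain is -0.226.
g_wv = 0.2543 + 0.226 = 0.48.

0.48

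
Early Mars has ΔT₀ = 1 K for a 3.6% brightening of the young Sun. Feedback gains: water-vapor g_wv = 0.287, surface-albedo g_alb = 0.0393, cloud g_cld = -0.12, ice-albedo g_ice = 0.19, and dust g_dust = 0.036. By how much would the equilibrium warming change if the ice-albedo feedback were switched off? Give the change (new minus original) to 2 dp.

Original: g = 0.4323, ΔT = 1/(1−0.4323) = 1.7615 K.
Without ice-albedo: g' = 0.2423, ΔT' = 1/(1−0.2423) = 1.3198 K.
Change = 1.3198 − 1.7615 = -0.44 K.

-0.44 K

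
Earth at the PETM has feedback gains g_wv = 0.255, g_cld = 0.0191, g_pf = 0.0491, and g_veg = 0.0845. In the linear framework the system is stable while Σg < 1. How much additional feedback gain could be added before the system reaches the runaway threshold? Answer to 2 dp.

0.59

Current total gain = 0.255 + 0.0191 + 0.0491 + 0.0845 = 0.4077.
Margin to runaway = 1 − 0.4077 = 0.59.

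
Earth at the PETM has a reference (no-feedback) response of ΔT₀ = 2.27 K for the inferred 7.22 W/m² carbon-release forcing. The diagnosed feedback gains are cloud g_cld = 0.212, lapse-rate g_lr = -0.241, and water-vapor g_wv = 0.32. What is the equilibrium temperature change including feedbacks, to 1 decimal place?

Total gain g = 0.212 − 0.241 + 0.32 = 0.291.
Amplification A = 1/(1 − 0.291) = 1.41.
ΔT = 2.27 × 1.41 = 3.2 K.

3.2 K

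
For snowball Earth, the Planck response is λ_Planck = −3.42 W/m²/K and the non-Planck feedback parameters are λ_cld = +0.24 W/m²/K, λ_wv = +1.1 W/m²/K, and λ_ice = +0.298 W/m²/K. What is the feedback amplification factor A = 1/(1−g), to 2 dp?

Convert to gains: g_cld = 0.24/3.42 = 0.07018; g_wv = 1.1/3.42 = 0.3216; g_ice = 0.298/3.42 = 0.08713.
Total gain g = 0.47891.
A = 1/(1 − 0.47891) = 1.92.

1.92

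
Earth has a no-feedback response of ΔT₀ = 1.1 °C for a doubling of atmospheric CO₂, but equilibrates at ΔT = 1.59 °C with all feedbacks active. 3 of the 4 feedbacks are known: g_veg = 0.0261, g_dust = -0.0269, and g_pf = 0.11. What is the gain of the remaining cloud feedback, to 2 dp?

Amplification A = ΔT/ΔT₀ = 1.59/1.1 = 1.445.
Total gain g = 1 − 1/A = 1 − 1/1.445 = 0.308.
Known gains sum to 0.0261 − 0.0269 + 0.11 = 0.1092.
g_cld = 0.308 − 0.1092 = 0.20.

0.20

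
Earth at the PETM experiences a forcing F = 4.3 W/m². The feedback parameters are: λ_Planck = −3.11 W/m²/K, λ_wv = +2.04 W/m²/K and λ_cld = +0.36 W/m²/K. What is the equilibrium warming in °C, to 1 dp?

Net feedback parameter λ = (−3.11) + (+2.04) + (+0.36) = -0.71 W/m²/K.
ΔT = −F/λ = −4.3/(-0.71) = 6.1 °C.

6.1 °C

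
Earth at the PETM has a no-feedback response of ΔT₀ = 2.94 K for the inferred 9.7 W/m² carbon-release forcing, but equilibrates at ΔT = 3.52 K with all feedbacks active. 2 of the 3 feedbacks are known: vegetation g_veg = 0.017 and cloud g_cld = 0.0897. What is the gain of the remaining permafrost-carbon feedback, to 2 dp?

Amplification A = ΔT/ΔT₀ = 3.52/2.94 = 1.197.
Total gain g = 1 − 1/A = 1 − 1/1.197 = 0.1646.
Known gains sum to 0.017 + 0.0897 = 0.1067.
g_pf = 0.1646 − 0.1067 = 0.06.

0.06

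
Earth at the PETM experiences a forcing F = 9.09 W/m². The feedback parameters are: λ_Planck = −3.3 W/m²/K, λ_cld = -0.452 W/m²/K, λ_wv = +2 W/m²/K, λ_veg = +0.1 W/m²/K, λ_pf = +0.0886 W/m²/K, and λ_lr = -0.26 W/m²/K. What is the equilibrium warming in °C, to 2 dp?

Net feedback parameter λ = (−3.3) + (-0.452) + (+2) + (+0.1) + (+0.0886) + (-0.26) = -1.8234 W/m²/K.
ΔT = −F/λ = −9.09/(-1.8234) = 4.99 °C.

4.99 °C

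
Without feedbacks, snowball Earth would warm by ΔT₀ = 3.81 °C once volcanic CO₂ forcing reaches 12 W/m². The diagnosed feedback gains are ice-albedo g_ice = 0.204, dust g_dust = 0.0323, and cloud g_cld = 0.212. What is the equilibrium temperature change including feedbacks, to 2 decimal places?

6.91 °C

Total gain g = 0.204 + 0.0323 + 0.212 = 0.4483.
Amplification A = 1/(1 − 0.4483) = 1.813.
ΔT = 3.81 × 1.813 = 6.91 °C.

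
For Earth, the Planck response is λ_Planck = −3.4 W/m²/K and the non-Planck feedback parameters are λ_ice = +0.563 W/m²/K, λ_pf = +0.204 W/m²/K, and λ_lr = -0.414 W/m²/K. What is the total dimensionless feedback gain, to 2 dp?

Convert to gains: g_ice = 0.563/3.4 = 0.1656; g_pf = 0.204/3.4 = 0.06; g_lr = -0.414/3.4 = -0.1218.
Total gain g = 0.1038.

0.10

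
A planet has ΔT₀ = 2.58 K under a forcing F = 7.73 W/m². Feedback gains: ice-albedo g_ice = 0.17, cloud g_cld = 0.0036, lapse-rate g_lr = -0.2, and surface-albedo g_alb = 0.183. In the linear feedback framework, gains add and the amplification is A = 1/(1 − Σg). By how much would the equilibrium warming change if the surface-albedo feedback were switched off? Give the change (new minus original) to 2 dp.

-0.55 K

Original: g = 0.1566, ΔT = 2.58/(1−0.1566) = 3.0590 K.
Without surface-albedo: g' = -0.0264, ΔT' = 2.58/(1+0.0264) = 2.5136 K.
Change = 2.5136 − 3.0590 = -0.55 K.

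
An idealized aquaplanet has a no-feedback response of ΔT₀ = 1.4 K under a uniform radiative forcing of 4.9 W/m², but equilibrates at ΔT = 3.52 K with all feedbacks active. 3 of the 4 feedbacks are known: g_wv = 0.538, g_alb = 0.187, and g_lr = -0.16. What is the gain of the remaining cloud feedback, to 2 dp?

Amplification A = ΔT/ΔT₀ = 3.52/1.4 = 2.514.
Total gain g = 1 − 1/A = 1 − 1/2.514 = 0.6022.
Known gains sum to 0.538 + 0.187 − 0.16 = 0.565.
g_cld = 0.6022 − 0.565 = 0.04.

0.04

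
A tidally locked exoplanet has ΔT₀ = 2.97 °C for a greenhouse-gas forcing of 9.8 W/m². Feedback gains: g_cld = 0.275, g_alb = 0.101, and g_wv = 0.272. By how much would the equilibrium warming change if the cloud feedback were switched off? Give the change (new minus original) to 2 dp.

Original: g = 0.648, ΔT = 2.97/(1−0.648) = 8.4375 °C.
Without cloud: g' = 0.373, ΔT' = 2.97/(1−0.373) = 4.7368 °C.
Change = 4.7368 − 8.4375 = -3.70 °C.

-3.70 °C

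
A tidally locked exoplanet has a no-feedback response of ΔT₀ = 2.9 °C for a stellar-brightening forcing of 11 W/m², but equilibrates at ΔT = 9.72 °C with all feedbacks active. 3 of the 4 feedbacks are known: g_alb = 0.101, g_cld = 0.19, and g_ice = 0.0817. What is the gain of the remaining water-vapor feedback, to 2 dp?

0.33

Amplification A = ΔT/ΔT₀ = 9.72/2.9 = 3.352.
Total gain g = 1 − 1/A = 1 − 1/3.352 = 0.7017.
Known gains sum to 0.101 + 0.19 + 0.0817 = 0.3727.
g_wv = 0.7017 − 0.3727 = 0.33.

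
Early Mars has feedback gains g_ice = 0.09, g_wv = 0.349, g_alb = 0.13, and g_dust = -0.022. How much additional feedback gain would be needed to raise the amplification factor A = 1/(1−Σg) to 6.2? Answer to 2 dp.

0.29

Current total gain = 0.547.
Target gain for A = 6.2: g* = 1 − 1/6.2 = 0.8387.
Additional gain needed = 0.8387 − 0.547 = 0.29.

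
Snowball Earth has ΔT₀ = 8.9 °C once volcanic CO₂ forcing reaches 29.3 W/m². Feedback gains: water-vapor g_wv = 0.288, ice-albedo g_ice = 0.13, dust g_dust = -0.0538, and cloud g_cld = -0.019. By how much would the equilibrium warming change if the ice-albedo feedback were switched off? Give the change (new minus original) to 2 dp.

Original: g = 0.3452, ΔT = 8.9/(1−0.3452) = 13.5919 °C.
Without ice-albedo: g' = 0.2152, ΔT' = 8.9/(1−0.2152) = 11.3405 °C.
Change = 11.3405 − 13.5919 = -2.25 °C.

-2.25 °C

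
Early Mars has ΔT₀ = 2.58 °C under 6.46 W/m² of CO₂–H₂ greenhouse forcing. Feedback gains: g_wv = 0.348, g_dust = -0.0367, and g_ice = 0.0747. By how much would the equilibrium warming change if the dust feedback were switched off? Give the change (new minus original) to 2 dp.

0.27 °C

Original: g = 0.386, ΔT = 2.58/(1−0.386) = 4.2020 °C.
Without dust: g' = 0.4227, ΔT' = 2.58/(1−0.4227) = 4.4691 °C.
Change = 4.4691 − 4.2020 = 0.27 °C.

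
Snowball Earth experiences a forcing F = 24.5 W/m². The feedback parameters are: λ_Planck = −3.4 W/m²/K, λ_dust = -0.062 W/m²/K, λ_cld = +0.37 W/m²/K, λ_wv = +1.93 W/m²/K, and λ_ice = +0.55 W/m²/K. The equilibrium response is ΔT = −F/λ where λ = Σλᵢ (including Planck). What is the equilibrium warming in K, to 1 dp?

40.0 K

Net feedback parameter λ = (−3.4) + (-0.062) + (+0.37) + (+1.93) + (+0.55) = -0.612 W/m²/K.
ΔT = −F/λ = −24.5/(-0.612) = 40.0 K.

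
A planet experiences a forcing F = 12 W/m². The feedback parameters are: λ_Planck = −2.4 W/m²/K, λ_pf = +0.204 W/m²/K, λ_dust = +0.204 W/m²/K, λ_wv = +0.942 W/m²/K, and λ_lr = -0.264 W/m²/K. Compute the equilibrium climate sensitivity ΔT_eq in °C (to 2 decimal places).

Net feedback parameter λ = (−2.4) + (+0.204) + (+0.204) + (+0.942) + (-0.264) = -1.314 W/m²/K.
ΔT = −F/λ = −12/(-1.314) = 9.13 °C.

9.13 °C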